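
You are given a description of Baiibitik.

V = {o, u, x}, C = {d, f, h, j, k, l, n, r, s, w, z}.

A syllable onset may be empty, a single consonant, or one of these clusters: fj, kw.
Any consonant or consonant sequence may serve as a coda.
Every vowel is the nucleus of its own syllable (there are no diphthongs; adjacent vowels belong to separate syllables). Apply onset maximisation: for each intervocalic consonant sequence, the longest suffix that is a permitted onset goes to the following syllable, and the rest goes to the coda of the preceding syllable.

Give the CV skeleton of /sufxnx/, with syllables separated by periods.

Nuclei (vowels): u, x, x → 3 syllables.
σ1/σ2 boundary: /f/ is a single consonant, so it becomes the next onset.
σ2/σ3 boundary: /n/ → onset of the next syllable (single consonants are always licit onsets).
Result: su.fx.nx.
Mapping each syllable to C/V: /su/ → CV, /fx/ → CV, /nx/ → CV.

CV.CV.CV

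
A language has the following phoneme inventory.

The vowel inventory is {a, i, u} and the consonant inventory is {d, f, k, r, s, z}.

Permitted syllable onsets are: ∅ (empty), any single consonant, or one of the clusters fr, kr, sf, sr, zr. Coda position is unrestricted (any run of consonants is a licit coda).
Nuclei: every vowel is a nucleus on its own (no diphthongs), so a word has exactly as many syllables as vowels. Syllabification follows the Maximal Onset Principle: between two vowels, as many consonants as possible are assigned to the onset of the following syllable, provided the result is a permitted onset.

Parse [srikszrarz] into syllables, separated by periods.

Vowels present: i, a; each is a nucleus, giving 2 syllables.
V1 /i/ – V2 /a/: /kszr/; trying suffixes from longest down, /zr/ is the first permitted one, so coda /ks/ | onset /zr/.

sriks.zrarz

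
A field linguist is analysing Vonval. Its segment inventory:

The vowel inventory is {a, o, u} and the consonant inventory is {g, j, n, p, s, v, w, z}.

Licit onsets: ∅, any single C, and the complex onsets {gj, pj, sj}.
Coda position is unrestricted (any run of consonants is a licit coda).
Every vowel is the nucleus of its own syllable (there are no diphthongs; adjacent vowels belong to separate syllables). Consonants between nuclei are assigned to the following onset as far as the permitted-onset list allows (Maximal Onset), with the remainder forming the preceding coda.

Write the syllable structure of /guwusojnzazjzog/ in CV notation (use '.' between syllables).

Vowels present: u, u, o, a, o; each is a nucleus, giving 5 syllables.
/u…u/ gap (V1→V2): /w/ is a single consonant, so it becomes the next onset.
/u…o/ gap (V2→V3): just /s/ — single C goes to the following onset.
/o…a/ gap (V3→V4): /jnz/ — longest licit onset from the right is /z/, leaving /jn/ as coda.
/a…o/ gap (V4→V5): /zjz/ — longest licit onset from the right is /z/, leaving /zj/ as coda.
Syllabification: gu.wu.sojn.zazj.zog.
Mapping each syllable to C/V: /gu/ → CV, /wu/ → CV, /sojn/ → CVCC, /zazj/ → CVCC, /zog/ → CVC.

CV.CV.CVCC.CVCC.CVC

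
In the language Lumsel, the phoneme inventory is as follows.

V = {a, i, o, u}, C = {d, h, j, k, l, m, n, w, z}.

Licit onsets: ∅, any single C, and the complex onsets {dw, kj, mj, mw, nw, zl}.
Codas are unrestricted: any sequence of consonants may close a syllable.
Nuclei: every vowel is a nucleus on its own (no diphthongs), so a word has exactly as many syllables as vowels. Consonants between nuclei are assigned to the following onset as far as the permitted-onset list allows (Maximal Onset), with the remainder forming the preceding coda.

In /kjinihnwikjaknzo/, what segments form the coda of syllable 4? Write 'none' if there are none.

Nuclei (vowels): i, i, i, a, o → 5 syllables.
/i…i/ gap (V1→V2): /n/ is a single consonant, so it becomes the next onset.
/i…i/ gap (V2→V3): /hnw/ — longest licit onset from the right is /nw/, leaving /h/ as coda.
/i…a/ gap (V3→V4): cluster /kj/ — /kj/ is itself a permitted onset, so the whole cluster goes right; preceding coda = ∅.
/a…o/ gap (V4→V5): cluster /knz/ — the longest permitted-onset suffix is /z/; onset = /z/, preceding coda = /kn/.
So the parse is kji.nih.nwi.kjakn.zo.
Syllable 4 is /kjakn/: onset /kj/, nucleus /a/, coda /kn/.

kn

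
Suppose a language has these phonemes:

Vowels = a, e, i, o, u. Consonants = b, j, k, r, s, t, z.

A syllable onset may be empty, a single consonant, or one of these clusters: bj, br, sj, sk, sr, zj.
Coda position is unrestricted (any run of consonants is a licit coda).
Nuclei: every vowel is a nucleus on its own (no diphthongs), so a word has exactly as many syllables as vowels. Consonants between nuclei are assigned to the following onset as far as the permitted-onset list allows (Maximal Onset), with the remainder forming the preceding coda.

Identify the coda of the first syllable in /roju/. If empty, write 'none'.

Nuclei (vowels): o, u → 2 syllables.
/o…u/ gap (V1→V2): just /j/ — single C goes to the following onset.
Result: ro.ju.
Syllable 1 is /ro/: onset /r/, nucleus /o/, coda ∅.

none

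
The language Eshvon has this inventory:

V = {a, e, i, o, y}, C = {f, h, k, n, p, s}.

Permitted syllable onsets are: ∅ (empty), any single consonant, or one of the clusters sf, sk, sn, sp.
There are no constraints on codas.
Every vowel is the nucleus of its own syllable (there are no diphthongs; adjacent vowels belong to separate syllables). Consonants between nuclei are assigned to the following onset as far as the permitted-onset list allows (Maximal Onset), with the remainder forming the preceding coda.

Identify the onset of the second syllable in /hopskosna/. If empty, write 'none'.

Nuclei (vowels): o, o, a → 3 syllables.
V1 /o/ – V2 /o/: cluster /psk/ — the longest permitted-onset suffix is /sk/; onset = /sk/, preceding coda = /p/.
V2 /o/ – V3 /a/: /sn/ — entire cluster is a permitted onset → onset /sn/, coda ∅.
Syllabification: hop.sko.sna.
Syllable 2 is /sko/: onset /sk/, nucleus /o/, coda ∅.

sk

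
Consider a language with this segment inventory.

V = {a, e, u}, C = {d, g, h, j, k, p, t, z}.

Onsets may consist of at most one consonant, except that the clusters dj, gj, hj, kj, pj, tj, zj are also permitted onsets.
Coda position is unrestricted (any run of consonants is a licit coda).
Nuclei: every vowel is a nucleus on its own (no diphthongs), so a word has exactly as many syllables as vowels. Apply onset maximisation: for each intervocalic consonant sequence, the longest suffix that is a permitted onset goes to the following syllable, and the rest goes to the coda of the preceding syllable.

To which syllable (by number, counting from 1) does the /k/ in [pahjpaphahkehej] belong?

4

The vowels are a, a, a, e, e — 5 nuclei, so 5 syllables.
Between /a/ (V1) and /a/ (V2): cluster /hjp/ — the longest permitted-onset suffix is /p/; onset = /p/, preceding coda = /hj/.
Between /a/ (V2) and /a/ (V3): /ph/ — longest licit onset from the right is /h/, leaving /p/ as coda.
Between /a/ (V3) and /e/ (V4): /hk/; trying suffixes from longest down, /k/ is the first permitted one, so coda /h/ | onset /k/.
Between /e/ (V4) and /e/ (V5): just /h/ — single C goes to the following onset.
Result: pahj.pap.hah.ke.hej.
The /k/ is in the onset of syllable 4 (/ke/).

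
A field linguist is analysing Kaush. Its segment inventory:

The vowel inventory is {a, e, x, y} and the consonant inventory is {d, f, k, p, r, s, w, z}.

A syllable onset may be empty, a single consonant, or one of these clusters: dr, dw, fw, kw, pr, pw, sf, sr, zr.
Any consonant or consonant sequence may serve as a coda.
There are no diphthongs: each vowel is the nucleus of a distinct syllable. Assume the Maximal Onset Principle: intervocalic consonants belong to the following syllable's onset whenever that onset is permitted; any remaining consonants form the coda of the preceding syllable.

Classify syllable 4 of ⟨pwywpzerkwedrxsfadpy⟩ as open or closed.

open

The vowels are y, e, e, x, a, y — 6 nuclei, so 6 syllables.
/y…e/ gap (V1→V2): /wpz/ — longest licit onset from the right is /z/, leaving /wp/ as coda.
/e…e/ gap (V2→V3): /rkw/ — longest licit onset from the right is /kw/, leaving /r/ as coda.
/e…x/ gap (V3→V4): cluster /dr/ — /dr/ is itself a permitted onset, so the whole cluster goes right; preceding coda = ∅.
/x…a/ gap (V4→V5): /sf/ is a licit onset in full, so it all attaches to the next syllable.
/a…y/ gap (V5→V6): /dp/; trying suffixes from longest down, /p/ is the first permitted one, so coda /d/ | onset /p/.
So the parse is pwywp.zer.kwe.drx.sfad.py.
Syllable 4 is /drx/; it ends in its nucleus with no coda, so it is open.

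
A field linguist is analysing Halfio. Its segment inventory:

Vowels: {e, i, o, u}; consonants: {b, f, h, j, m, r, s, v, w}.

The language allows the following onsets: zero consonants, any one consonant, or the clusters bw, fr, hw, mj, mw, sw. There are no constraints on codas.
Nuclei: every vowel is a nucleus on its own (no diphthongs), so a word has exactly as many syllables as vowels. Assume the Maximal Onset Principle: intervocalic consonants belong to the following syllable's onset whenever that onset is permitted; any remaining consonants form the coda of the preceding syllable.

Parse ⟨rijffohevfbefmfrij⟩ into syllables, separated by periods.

Nuclei (vowels): i, o, e, e, i → 5 syllables.
σ1/σ2 boundary: /jff/ — longest licit onset from the right is /f/, leaving /jf/ as coda.
σ2/σ3 boundary: /h/ → onset of the next syllable (single consonants are always licit onsets).
σ3/σ4 boundary: /vfb/ splits as /vf/ + /b/ (/b/ is the longest suffix that is a licit onset).
σ4/σ5 boundary: /fmfr/ — longest licit onset from the right is /fr/, leaving /fm/ as coda.

rijf.fo.hevf.befm.frij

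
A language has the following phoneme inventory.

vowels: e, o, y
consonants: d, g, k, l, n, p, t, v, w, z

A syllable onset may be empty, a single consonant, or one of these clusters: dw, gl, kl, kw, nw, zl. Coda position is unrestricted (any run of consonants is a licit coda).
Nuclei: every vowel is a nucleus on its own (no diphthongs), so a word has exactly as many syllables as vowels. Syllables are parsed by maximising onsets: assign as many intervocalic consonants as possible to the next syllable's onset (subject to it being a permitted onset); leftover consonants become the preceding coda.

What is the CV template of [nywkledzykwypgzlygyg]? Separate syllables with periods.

Vowels present: y, e, y, y, y, y; each is a nucleus, giving 6 syllables.
/y…e/ gap (V1→V2): /wkl/; trying suffixes from longest down, /kl/ is the first permitted one, so coda /w/ | onset /kl/.
/e…y/ gap (V2→V3): /dz/ — longest licit onset from the right is /z/, leaving /d/ as coda.
/y…y/ gap (V3→V4): /kw/ — entire cluster is a permitted onset → onset /kw/, coda ∅.
/y…y/ gap (V4→V5): /pgzl/; trying suffixes from longest down, /zl/ is the first permitted one, so coda /pg/ | onset /zl/.
/y…y/ gap (V5→V6): /g/ is a single consonant, so it becomes the next onset.
Putting it together: nyw.kled.zy.kwypg.zly.gyg.
Mapping each syllable to C/V: /nyw/ → CVC, /kled/ → CCVC, /zy/ → CV, /kwypg/ → CCVCC, /zly/ → CCV, /gyg/ → CVC.

CVC.CCVC.CV.CCVCC.CCV.CVC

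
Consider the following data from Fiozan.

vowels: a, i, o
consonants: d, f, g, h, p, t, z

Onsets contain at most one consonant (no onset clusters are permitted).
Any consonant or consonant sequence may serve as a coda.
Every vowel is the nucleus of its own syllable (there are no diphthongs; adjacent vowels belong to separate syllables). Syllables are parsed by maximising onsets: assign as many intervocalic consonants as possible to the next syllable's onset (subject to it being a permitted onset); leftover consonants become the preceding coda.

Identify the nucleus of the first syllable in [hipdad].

i

The vowels are i, a — 2 nuclei, so 2 syllables.
The first nucleus (vowel 1 from the left) is /i/.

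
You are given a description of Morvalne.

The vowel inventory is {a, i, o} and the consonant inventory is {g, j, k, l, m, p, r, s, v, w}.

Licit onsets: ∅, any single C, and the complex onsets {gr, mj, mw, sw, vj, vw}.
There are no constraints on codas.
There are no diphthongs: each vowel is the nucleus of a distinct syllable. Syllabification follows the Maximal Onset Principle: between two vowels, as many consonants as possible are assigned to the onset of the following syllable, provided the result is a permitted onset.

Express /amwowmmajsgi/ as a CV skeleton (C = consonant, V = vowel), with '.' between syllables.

V.CCVCC.CVCC.CV

Vowels present: a, o, a, i; each is a nucleus, giving 4 syllables.
Between /a/ (V1) and /o/ (V2): /mw/ — entire cluster is a permitted onset → onset /mw/, coda ∅.
Between /o/ (V2) and /a/ (V3): /wmm/; trying suffixes from longest down, /m/ is the first permitted one, so coda /wm/ | onset /m/.
Between /a/ (V3) and /i/ (V4): /jsg/ splits as /js/ + /g/ (/g/ is the longest suffix that is a licit onset).
Result: a.mwowm.majs.gi.
Mapping each syllable to C/V: /a/ → V, /mwowm/ → CCVCC, /majs/ → CVCC, /gi/ → CV.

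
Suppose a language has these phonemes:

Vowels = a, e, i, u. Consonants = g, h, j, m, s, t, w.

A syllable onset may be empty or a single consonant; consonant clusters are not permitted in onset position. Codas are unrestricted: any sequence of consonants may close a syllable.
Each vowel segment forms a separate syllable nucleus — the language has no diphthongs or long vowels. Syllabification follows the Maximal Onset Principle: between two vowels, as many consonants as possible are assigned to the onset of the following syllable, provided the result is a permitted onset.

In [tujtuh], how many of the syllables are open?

Vowels present: u, u; each is a nucleus, giving 2 syllables.
/u…u/ gap (V1→V2): /jt/; trying suffixes from longest down, /t/ is the first permitted one, so coda /j/ | onset /t/.
Syllabification: tuj.tuh.
Classifying each syllable: /tuj/ (closed), /tuh/ (closed).
Open syllables: 0.

0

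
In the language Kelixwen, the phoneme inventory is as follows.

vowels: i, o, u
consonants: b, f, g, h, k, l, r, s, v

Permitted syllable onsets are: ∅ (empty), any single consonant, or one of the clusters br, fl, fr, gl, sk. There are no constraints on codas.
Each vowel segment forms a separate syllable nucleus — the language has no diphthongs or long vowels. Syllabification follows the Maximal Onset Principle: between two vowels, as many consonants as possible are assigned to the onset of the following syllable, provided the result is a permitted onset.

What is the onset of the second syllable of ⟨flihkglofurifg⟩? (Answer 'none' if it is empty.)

The vowels are i, o, u, i — 4 nuclei, so 4 syllables.
Between /i/ (V1) and /o/ (V2): /hkgl/ splits as /hk/ + /gl/ (/gl/ is the longest suffix that is a licit onset).
Between /o/ (V2) and /u/ (V3): /f/ is a single consonant, so it becomes the next onset.
Between /u/ (V3) and /i/ (V4): /r/ is a single consonant, so it becomes the next onset.
So the parse is flihk.glo.fu.rifg.
Syllable 2 is /glo/: onset /gl/, nucleus /o/, coda ∅.

gl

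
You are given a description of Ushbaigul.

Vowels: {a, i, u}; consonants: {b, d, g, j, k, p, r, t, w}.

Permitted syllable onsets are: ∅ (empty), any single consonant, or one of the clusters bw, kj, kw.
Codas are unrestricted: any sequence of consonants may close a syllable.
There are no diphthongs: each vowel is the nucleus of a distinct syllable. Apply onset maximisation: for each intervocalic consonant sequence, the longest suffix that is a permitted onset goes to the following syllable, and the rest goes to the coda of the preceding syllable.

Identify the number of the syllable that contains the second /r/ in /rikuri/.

Vowels present: i, u, i; each is a nucleus, giving 3 syllables.
/i…u/ gap (V1→V2): /k/ → onset of the next syllable (single consonants are always licit onsets).
/u…i/ gap (V2→V3): /r/ is a single consonant, so it becomes the next onset.
So the parse is ri.ku.ri.
The second /r/ is in the onset of syllable 3 (/ri/).

3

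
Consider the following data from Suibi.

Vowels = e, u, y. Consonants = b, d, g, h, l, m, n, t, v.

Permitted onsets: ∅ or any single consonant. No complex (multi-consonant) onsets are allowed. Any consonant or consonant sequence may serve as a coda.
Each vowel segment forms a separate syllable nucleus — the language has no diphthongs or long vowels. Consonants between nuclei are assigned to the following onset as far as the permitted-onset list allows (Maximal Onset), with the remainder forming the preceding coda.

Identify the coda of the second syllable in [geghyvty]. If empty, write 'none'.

The vowels are e, y, y — 3 nuclei, so 3 syllables.
V1 /e/ – V2 /y/: /gh/; trying suffixes from longest down, /h/ is the first permitted one, so coda /g/ | onset /h/.
V2 /y/ – V3 /y/: /vt/ splits as /v/ + /t/ (/t/ is the longest suffix that is a licit onset).
So the parse is geg.hyv.ty.
Syllable 2 is /hyv/: onset /h/, nucleus /y/, coda /v/.

v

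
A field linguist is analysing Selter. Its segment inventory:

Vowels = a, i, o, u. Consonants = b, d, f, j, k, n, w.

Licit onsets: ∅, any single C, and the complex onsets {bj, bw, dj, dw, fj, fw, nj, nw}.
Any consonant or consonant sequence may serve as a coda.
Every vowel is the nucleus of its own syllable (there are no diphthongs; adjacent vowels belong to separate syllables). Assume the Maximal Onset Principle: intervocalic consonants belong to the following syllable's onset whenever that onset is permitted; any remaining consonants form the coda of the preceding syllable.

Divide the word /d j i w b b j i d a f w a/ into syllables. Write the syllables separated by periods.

djiwb.bji.da.fwa

The vowels are i, i, a, a — 4 nuclei, so 4 syllables.
/i…i/ gap (V1→V2): cluster /wbbj/ — the longest permitted-onset suffix is /bj/; onset = /bj/, preceding coda = /wb/.
/i…a/ gap (V2→V3): /d/ → onset of the next syllable (single consonants are always licit onsets).
/a…a/ gap (V3→V4): cluster /fw/ — /fw/ is itself a permitted onset, so the whole cluster goes right; preceding coda = ∅.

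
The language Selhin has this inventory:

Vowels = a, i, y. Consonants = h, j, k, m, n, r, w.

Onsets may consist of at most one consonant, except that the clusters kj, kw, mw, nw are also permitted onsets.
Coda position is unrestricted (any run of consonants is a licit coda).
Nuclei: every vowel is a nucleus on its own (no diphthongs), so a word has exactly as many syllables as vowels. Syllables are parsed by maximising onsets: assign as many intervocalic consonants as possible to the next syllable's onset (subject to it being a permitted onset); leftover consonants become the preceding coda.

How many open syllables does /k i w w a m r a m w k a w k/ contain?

0

Nuclei (vowels): i, a, a, a → 4 syllables.
σ1/σ2 boundary: /ww/; trying suffixes from longest down, /w/ is the first permitted one, so coda /w/ | onset /w/.
σ2/σ3 boundary: /mr/ — longest licit onset from the right is /r/, leaving /m/ as coda.
σ3/σ4 boundary: /mwk/ splits as /mw/ + /k/ (/k/ is the longest suffix that is a licit onset).
Result: kiw.wam.ramw.kawk.
Classifying each syllable: /kiw/ (closed), /wam/ (closed), /ramw/ (closed), /kawk/ (closed).
Open syllables: 0.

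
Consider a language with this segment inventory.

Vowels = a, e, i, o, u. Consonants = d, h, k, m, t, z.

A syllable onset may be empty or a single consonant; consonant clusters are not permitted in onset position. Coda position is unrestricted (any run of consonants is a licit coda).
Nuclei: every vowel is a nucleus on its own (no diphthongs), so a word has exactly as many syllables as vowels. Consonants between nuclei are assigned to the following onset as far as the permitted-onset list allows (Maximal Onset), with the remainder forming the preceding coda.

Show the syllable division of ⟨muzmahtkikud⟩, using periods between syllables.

muz.maht.ki.kud

The vowels are u, a, i, u — 4 nuclei, so 4 syllables.
V1 /u/ – V2 /a/: cluster /zm/ — the longest permitted-onset suffix is /m/; onset = /m/, preceding coda = /z/.
V2 /a/ – V3 /i/: cluster /htk/ — the longest permitted-onset suffix is /k/; onset = /k/, preceding coda = /ht/.
V3 /i/ – V4 /u/: just /k/ — single C goes to the following onset.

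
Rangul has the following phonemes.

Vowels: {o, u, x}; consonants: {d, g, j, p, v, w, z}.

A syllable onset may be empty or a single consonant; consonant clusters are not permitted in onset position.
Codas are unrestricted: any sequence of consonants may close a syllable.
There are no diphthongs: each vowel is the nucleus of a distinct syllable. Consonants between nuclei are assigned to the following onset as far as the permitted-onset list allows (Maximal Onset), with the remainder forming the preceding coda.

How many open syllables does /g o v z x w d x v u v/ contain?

Vowels present: o, x, x, u; each is a nucleus, giving 4 syllables.
Between /o/ (V1) and /x/ (V2): /vz/ splits as /v/ + /z/ (/z/ is the longest suffix that is a licit onset).
Between /x/ (V2) and /x/ (V3): cluster /wd/ — the longest permitted-onset suffix is /d/; onset = /d/, preceding coda = /w/.
Between /x/ (V3) and /u/ (V4): just /v/ — single C goes to the following onset.
Syllabification: gov.zxw.dx.vuv.
Classifying each syllable: /gov/ (closed), /zxw/ (closed), /dx/ (open), /vuv/ (closed).
Open syllables: 1.

1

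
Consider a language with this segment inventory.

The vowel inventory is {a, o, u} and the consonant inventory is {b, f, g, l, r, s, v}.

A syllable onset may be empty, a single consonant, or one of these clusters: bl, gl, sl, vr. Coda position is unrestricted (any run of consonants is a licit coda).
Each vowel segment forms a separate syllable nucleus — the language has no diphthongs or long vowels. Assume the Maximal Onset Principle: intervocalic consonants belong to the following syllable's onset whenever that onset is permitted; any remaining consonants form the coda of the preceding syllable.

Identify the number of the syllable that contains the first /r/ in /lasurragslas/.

2

Nuclei (vowels): a, u, a, a → 4 syllables.
σ1/σ2 boundary: /s/ is a single consonant, so it becomes the next onset.
σ2/σ3 boundary: /rr/ splits as /r/ + /r/ (/r/ is the longest suffix that is a licit onset).
σ3/σ4 boundary: cluster /gsl/ — the longest permitted-onset suffix is /sl/; onset = /sl/, preceding coda = /g/.
Putting it together: la.sur.rag.slas.
The first /r/ is in the coda of syllable 2 (/sur/).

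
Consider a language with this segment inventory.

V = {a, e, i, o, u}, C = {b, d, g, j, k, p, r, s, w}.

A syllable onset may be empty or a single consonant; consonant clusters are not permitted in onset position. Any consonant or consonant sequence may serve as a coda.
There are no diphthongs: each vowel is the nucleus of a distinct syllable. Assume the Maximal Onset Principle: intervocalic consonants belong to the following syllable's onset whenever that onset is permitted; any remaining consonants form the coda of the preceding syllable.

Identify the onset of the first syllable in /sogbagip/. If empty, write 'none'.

Vowels present: o, a, i; each is a nucleus, giving 3 syllables.
/o…a/ gap (V1→V2): /gb/; trying suffixes from longest down, /b/ is the first permitted one, so coda /g/ | onset /b/.
/a…i/ gap (V2→V3): just /g/ — single C goes to the following onset.
Result: sog.ba.gip.
Syllable 1 is /sog/: onset /s/, nucleus /o/, coda /g/.

s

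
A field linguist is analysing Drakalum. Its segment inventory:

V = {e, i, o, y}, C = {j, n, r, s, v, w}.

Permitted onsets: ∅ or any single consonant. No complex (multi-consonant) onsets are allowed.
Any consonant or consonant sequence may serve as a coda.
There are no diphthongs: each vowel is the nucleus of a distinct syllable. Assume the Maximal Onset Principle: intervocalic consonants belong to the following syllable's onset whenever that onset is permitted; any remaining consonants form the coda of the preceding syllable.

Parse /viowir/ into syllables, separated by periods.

vi.o.wir

Nuclei (vowels): i, o, i → 3 syllables.
σ1/σ2 boundary: nothing intervenes; syllable break is V.V.
σ2/σ3 boundary: /w/ is a single consonant, so it becomes the next onset.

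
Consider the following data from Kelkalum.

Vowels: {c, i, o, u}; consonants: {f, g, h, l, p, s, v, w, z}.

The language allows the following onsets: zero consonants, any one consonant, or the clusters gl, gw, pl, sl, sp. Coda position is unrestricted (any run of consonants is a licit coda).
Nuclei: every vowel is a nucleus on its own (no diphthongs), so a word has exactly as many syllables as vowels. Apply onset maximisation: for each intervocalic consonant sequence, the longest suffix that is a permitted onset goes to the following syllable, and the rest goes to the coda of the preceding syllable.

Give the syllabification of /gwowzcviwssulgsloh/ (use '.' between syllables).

Nuclei (vowels): o, c, i, u, o → 5 syllables.
V1 /o/ – V2 /c/: /wz/ — longest licit onset from the right is /z/, leaving /w/ as coda.
V2 /c/ – V3 /i/: /v/ → onset of the next syllable (single consonants are always licit onsets).
V3 /i/ – V4 /u/: cluster /wss/ — the longest permitted-onset suffix is /s/; onset = /s/, preceding coda = /ws/.
V4 /u/ – V5 /o/: /lgsl/; trying suffixes from longest down, /sl/ is the first permitted one, so coda /lg/ | onset /sl/.

gwow.zc.viws.sulg.sloh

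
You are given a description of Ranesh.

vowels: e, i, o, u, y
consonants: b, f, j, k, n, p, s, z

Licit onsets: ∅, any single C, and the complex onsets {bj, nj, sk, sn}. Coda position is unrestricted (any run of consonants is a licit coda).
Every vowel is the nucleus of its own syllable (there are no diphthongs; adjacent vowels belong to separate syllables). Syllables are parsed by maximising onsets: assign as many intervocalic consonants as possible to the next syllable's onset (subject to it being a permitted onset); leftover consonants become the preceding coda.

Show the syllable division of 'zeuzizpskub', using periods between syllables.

The vowels are e, u, i, u — 4 nuclei, so 4 syllables.
Between /e/ (V1) and /u/ (V2): nothing intervenes; syllable break is V.V.
Between /u/ (V2) and /i/ (V3): just /z/ — single C goes to the following onset.
Between /i/ (V3) and /u/ (V4): /zpsk/ splits as /zp/ + /sk/ (/sk/ is the longest suffix that is a licit onset).

ze.u.zizp.skub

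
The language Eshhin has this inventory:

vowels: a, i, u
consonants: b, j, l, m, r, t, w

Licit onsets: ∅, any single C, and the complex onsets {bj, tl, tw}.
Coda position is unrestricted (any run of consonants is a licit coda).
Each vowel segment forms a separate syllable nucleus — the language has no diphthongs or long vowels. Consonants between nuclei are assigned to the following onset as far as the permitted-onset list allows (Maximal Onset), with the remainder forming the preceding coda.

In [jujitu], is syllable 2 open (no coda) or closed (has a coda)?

open

Vowels present: u, i, u; each is a nucleus, giving 3 syllables.
/u…i/ gap (V1→V2): /j/ → onset of the next syllable (single consonants are always licit onsets).
/i…u/ gap (V2→V3): /t/ → onset of the next syllable (single consonants are always licit onsets).
Syllabification: ju.ji.tu.
Syllable 2 is /ji/; it ends in its nucleus with no coda, so it is open.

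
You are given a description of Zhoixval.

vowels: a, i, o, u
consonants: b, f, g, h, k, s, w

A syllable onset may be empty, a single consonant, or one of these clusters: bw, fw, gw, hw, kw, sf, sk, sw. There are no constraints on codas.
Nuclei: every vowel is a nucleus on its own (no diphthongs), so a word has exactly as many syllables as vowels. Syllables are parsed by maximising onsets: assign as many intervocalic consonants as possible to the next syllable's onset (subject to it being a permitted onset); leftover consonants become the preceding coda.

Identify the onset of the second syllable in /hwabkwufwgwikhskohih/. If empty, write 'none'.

kw

Nuclei (vowels): a, u, i, o, i → 5 syllables.
σ1/σ2 boundary: /bkw/; trying suffixes from longest down, /kw/ is the first permitted one, so coda /b/ | onset /kw/.
σ2/σ3 boundary: cluster /fwgw/ — the longest permitted-onset suffix is /gw/; onset = /gw/, preceding coda = /fw/.
σ3/σ4 boundary: /khsk/; trying suffixes from longest down, /sk/ is the first permitted one, so coda /kh/ | onset /sk/.
σ4/σ5 boundary: /h/ is a single consonant, so it becomes the next onset.
So the parse is hwab.kwufw.gwikh.sko.hih.
Syllable 2 is /kwufw/: onset /kw/, nucleus /u/, coda /fw/.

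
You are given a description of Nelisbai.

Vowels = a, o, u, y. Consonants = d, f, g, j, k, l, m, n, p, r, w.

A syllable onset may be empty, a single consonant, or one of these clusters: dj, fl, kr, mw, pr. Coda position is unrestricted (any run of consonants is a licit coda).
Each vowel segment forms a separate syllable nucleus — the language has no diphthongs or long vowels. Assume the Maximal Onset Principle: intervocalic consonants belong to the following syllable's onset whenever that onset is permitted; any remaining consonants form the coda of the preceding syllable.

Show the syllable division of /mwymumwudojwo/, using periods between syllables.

Vowels present: y, u, u, o, o; each is a nucleus, giving 5 syllables.
/y…u/ gap (V1→V2): /m/ → onset of the next syllable (single consonants are always licit onsets).
/u…u/ gap (V2→V3): /mw/ is a licit onset in full, so it all attaches to the next syllable.
/u…o/ gap (V3→V4): /d/ → onset of the next syllable (single consonants are always licit onsets).
/o…o/ gap (V4→V5): /jw/; trying suffixes from longest down, /w/ is the first permitted one, so coda /j/ | onset /w/.

mwy.mu.mwu.doj.wo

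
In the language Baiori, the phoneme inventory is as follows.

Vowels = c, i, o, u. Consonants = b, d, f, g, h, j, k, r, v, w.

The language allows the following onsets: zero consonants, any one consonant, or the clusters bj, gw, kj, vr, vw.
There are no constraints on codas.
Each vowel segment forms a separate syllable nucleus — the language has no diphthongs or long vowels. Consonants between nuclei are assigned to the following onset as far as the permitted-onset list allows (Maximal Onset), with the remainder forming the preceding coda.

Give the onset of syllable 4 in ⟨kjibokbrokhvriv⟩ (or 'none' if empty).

vr

Vowels present: i, o, o, i; each is a nucleus, giving 4 syllables.
σ1/σ2 boundary: just /b/ — single C goes to the following onset.
σ2/σ3 boundary: /kbr/; trying suffixes from longest down, /r/ is the first permitted one, so coda /kb/ | onset /r/.
σ3/σ4 boundary: /khvr/; trying suffixes from longest down, /vr/ is the first permitted one, so coda /kh/ | onset /vr/.
Putting it together: kji.bokb.rokh.vriv.
Syllable 4 is /vriv/: onset /vr/, nucleus /i/, coda /v/.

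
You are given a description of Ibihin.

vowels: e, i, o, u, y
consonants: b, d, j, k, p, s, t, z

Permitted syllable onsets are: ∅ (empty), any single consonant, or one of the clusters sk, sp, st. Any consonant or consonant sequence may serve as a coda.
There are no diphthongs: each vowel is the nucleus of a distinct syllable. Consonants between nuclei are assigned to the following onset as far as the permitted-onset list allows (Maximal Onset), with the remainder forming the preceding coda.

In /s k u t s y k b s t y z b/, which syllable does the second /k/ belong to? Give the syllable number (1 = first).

Vowels present: u, y, y; each is a nucleus, giving 3 syllables.
/u…y/ gap (V1→V2): /ts/ — longest licit onset from the right is /s/, leaving /t/ as coda.
/y…y/ gap (V2→V3): /kbst/ — longest licit onset from the right is /st/, leaving /kb/ as coda.
So the parse is skut.sykb.styzb.
The second /k/ is in the coda of syllable 2 (/sykb/).

2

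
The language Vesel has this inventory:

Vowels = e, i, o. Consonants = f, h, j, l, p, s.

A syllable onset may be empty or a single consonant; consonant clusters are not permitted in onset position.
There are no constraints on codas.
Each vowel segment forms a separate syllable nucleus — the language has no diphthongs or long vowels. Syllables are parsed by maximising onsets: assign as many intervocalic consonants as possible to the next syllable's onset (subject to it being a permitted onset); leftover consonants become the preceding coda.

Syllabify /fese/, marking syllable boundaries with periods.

fe.se

Nuclei (vowels): e, e → 2 syllables.
/e…e/ gap (V1→V2): /s/ → onset of the next syllable (single consonants are always licit onsets).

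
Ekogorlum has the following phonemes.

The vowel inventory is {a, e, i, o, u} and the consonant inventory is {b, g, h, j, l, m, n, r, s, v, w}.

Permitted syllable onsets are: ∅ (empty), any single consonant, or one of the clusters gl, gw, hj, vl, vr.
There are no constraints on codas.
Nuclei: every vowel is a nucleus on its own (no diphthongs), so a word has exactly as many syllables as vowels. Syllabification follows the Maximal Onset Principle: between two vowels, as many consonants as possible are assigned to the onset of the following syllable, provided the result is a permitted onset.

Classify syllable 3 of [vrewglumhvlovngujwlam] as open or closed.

Vowels present: e, u, o, u, a; each is a nucleus, giving 5 syllables.
σ1/σ2 boundary: /wgl/ — longest licit onset from the right is /gl/, leaving /w/ as coda.
σ2/σ3 boundary: /mhvl/; trying suffixes from longest down, /vl/ is the first permitted one, so coda /mh/ | onset /vl/.
σ3/σ4 boundary: /vng/ — longest licit onset from the right is /g/, leaving /vn/ as coda.
σ4/σ5 boundary: /jwl/; trying suffixes from longest down, /l/ is the first permitted one, so coda /jw/ | onset /l/.
Result: vrew.glumh.vlovn.gujw.lam.
Syllable 3 is /vlovn/ with coda /vn/, so it is closed.

closed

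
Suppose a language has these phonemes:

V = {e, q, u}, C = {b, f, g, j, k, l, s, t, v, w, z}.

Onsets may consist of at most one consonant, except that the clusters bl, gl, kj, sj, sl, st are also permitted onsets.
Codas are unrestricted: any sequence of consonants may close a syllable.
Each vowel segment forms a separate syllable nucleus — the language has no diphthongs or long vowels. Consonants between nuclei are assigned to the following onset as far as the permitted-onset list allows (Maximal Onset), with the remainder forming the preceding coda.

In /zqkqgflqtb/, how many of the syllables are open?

Nuclei (vowels): q, q, q → 3 syllables.
/q…q/ gap (V1→V2): /k/ is a single consonant, so it becomes the next onset.
/q…q/ gap (V2→V3): /gfl/ splits as /gf/ + /l/ (/l/ is the longest suffix that is a licit onset).
Putting it together: zq.kqgf.lqtb.
Classifying each syllable: /zq/ (open), /kqgf/ (closed), /lqtb/ (closed).
Open syllables: 1.

1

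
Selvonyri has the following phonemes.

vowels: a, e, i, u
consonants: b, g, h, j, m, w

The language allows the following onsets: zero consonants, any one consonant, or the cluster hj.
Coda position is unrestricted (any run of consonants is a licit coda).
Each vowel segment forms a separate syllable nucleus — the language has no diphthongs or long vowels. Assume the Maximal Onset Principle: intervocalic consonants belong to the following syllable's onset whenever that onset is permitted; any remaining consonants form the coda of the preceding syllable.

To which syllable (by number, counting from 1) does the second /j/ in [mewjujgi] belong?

2

Nuclei (vowels): e, u, i → 3 syllables.
σ1/σ2 boundary: /wj/; trying suffixes from longest down, /j/ is the first permitted one, so coda /w/ | onset /j/.
σ2/σ3 boundary: /jg/ splits as /j/ + /g/ (/g/ is the longest suffix that is a licit onset).
Putting it together: mew.juj.gi.
The second /j/ is in the coda of syllable 2 (/juj/).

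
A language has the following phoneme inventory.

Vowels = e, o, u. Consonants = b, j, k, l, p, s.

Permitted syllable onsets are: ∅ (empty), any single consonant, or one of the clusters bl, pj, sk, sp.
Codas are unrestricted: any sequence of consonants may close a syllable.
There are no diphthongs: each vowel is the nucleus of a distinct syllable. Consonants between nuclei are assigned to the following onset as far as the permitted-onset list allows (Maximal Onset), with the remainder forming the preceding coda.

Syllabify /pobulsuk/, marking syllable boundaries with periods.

po.bul.suk

Vowels present: o, u, u; each is a nucleus, giving 3 syllables.
σ1/σ2 boundary: /b/ is a single consonant, so it becomes the next onset.
σ2/σ3 boundary: cluster /ls/ — the longest permitted-onset suffix is /s/; onset = /s/, preceding coda = /l/.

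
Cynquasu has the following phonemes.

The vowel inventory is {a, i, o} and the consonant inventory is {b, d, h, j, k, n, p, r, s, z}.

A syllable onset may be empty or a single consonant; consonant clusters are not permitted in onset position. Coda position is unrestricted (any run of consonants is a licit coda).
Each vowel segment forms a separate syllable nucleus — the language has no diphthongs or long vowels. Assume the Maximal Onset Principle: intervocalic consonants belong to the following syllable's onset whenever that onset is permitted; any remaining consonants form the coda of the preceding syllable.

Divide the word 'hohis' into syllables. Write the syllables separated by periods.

ho.his

The vowels are o, i — 2 nuclei, so 2 syllables.
σ1/σ2 boundary: /h/ is a single consonant, so it becomes the next onset.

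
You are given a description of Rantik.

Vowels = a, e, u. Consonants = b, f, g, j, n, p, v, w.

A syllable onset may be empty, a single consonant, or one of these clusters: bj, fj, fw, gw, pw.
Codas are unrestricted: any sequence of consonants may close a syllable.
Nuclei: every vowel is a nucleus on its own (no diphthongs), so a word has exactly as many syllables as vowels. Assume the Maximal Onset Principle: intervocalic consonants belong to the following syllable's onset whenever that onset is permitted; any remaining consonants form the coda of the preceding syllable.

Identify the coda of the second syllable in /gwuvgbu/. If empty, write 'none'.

none

The vowels are u, u — 2 nuclei, so 2 syllables.
σ1/σ2 boundary: /vgb/ — longest licit onset from the right is /b/, leaving /vg/ as coda.
Result: gwuvg.bu.
Syllable 2 is /bu/: onset /b/, nucleus /u/, coda ∅.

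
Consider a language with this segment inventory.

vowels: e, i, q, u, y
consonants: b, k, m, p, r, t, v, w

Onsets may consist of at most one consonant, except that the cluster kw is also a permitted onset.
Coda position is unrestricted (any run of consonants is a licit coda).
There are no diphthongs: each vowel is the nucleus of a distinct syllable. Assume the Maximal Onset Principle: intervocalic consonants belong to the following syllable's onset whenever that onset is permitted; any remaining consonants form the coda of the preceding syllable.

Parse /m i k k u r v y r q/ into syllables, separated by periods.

mik.kur.vy.rq

Nuclei (vowels): i, u, y, q → 4 syllables.
Between /i/ (V1) and /u/ (V2): cluster /kk/ — the longest permitted-onset suffix is /k/; onset = /k/, preceding coda = /k/.
Between /u/ (V2) and /y/ (V3): /rv/ splits as /r/ + /v/ (/v/ is the longest suffix that is a licit onset).
Between /y/ (V3) and /q/ (V4): /r/ is a single consonant, so it becomes the next onset.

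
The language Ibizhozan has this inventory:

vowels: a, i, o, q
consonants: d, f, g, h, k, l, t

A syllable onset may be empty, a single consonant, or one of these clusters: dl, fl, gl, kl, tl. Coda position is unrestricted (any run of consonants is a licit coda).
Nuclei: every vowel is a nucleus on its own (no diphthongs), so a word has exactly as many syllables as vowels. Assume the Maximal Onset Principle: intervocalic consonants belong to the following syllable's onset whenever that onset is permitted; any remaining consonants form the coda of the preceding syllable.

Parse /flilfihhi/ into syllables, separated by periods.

flil.fih.hi

The vowels are i, i, i — 3 nuclei, so 3 syllables.
/i…i/ gap (V1→V2): /lf/; trying suffixes from longest down, /f/ is the first permitted one, so coda /l/ | onset /f/.
/i…i/ gap (V2→V3): /hh/ — longest licit onset from the right is /h/, leaving /h/ as coda.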